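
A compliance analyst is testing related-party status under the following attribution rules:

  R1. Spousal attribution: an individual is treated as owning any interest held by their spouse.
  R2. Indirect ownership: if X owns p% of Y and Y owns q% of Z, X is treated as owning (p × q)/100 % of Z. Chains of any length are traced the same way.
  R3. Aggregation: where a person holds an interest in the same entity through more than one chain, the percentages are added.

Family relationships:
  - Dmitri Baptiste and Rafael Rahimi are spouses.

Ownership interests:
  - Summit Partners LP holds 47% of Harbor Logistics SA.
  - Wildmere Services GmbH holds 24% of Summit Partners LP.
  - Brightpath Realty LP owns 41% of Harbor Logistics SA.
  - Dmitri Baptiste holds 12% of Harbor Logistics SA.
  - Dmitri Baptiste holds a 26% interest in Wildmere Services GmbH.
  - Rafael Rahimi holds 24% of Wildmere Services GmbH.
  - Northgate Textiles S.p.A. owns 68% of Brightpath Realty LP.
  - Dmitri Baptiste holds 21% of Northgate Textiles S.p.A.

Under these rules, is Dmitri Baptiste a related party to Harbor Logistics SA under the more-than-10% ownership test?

Yes

By spousal attribution (R1), Dmitri Baptiste is treated as also owning Rafael Rahimi's interest in Wildmere Services GmbH, giving 26% + 24% = 50%.
Chain via Wildmere Services GmbH → Summit Partners LP (R2): 50% × 24% × 47% = 5.64% of Harbor Logistics SA.
Chain via Northgate Textiles S.p.A. → Brightpath Realty LP (R2): 21% × 68% × 41% = 5.8548% of Harbor Logistics SA.
Direct interest in Harbor Logistics SA: 12%.
Aggregating (R3): 5.64% + 5.8548% + 12% = 23.4948%.
23.4948% exceeds the 10% threshold, so Dmitri is a related party to Harbor Logistics SA.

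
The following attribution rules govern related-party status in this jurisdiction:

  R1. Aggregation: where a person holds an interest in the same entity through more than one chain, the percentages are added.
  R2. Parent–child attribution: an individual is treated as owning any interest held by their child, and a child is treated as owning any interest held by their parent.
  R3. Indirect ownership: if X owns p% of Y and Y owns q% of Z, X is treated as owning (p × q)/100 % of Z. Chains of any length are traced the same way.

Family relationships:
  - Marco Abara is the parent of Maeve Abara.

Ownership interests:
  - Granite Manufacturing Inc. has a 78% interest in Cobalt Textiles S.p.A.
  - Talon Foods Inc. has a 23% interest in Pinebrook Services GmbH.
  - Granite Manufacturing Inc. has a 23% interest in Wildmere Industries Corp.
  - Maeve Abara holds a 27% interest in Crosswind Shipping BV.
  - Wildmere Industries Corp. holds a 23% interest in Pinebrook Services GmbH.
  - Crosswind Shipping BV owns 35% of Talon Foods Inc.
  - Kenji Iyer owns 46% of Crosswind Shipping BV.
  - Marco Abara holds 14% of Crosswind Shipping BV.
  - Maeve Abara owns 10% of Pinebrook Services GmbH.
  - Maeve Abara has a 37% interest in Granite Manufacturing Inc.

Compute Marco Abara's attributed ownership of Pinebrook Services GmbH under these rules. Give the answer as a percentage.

By parent–child attribution (R2), Marco Abara is treated as also owning Maeve Abara's interest in Crosswind Shipping BV, giving 14% + 27% = 41%.
By parent–child attribution (R2), Marco Abara is treated as owning Maeve Abara's 37% interest in Granite Manufacturing Inc.
By parent–child attribution (R2), Marco Abara is treated as owning Maeve Abara's 10% interest in Pinebrook Services GmbH.
Chain via Crosswind Shipping BV → Talon Foods Inc. (R3): 41% × 35% × 23% = 3.3005% of Pinebrook Services GmbH.
Chain via Granite Manufacturing Inc. → Wildmere Industries Corp. (R3): 37% × 23% × 23% = 1.9573% of Pinebrook Services GmbH.
Direct interest in Pinebrook Services GmbH: 10%.
Aggregating (R1): 3.3005% + 1.9573% + 10% = 15.2578%.

15.2578%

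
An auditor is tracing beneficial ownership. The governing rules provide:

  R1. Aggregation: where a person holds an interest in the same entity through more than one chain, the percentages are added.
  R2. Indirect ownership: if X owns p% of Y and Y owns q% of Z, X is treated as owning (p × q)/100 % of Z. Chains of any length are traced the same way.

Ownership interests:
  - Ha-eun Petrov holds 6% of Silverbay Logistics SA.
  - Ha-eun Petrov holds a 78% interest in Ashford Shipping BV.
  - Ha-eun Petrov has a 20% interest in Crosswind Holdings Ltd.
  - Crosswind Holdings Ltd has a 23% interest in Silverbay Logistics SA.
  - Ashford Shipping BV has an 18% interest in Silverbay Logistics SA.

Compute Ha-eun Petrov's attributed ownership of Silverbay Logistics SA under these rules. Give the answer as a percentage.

Chain via Ashford Shipping BV (R2): 78% × 18% = 14.04% of Silverbay Logistics SA.
Chain via Crosswind Holdings Ltd (R2): 20% × 23% = 4.6% of Silverbay Logistics SA.
Direct interest in Silverbay Logistics SA: 6%.
Aggregating (R1): 14.04% + 4.6% + 6% = 24.64%.

24.64%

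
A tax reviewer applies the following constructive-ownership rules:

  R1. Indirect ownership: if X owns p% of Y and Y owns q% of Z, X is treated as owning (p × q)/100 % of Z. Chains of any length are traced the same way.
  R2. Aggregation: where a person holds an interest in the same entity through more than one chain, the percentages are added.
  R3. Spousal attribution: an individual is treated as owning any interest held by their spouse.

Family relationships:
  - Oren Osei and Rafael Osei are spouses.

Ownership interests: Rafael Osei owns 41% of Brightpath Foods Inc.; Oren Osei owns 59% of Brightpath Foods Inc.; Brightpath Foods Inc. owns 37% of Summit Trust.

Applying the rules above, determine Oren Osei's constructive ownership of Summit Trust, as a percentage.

37%

By spousal attribution (R3), Oren Osei is treated as also owning Rafael Osei's interest in Brightpath Foods Inc, giving 59% + 41% = 100%.
Chain via Brightpath Foods Inc. (R1): 100% × 37% = 37% of Summit Trust.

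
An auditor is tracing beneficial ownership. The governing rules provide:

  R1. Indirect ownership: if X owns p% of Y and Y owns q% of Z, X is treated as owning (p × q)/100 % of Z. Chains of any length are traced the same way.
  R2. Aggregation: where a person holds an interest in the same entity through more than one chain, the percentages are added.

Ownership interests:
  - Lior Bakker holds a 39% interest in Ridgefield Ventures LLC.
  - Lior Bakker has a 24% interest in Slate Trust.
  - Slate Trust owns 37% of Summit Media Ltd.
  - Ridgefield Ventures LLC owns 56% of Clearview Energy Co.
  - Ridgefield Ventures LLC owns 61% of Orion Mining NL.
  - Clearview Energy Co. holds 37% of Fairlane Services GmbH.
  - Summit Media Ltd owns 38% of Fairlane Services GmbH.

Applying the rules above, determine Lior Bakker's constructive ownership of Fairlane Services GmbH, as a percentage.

11.4552%

Chain via Ridgefield Ventures LLC → Clearview Energy Co. (R1): 39% × 56% × 37% = 8.0808% of Fairlane Services GmbH.
Chain via Slate Trust → Summit Media Ltd (R1): 24% × 37% × 38% = 3.3744% of Fairlane Services GmbH.
Aggregating (R2): 8.0808% + 3.3744% = 11.4552%.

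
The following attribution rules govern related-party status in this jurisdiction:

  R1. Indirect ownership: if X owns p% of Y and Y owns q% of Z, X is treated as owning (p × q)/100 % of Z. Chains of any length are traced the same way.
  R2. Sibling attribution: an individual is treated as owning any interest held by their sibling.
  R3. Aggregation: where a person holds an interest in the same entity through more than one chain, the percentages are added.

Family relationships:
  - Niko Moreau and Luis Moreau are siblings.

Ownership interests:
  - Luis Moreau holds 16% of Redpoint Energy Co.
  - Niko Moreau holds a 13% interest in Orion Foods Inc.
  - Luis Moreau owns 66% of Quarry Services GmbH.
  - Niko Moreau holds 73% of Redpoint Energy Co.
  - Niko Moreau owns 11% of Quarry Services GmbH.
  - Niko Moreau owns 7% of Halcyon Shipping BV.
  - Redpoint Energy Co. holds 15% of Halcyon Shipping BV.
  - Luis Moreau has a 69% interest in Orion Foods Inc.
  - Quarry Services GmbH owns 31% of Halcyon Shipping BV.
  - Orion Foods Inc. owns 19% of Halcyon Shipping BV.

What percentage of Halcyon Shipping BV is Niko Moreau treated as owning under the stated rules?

By sibling attribution (R2), Niko Moreau is treated as also owning Luis Moreau's interest in Redpoint Energy Co, giving 73% + 16% = 89%.
By sibling attribution (R2), Niko Moreau is treated as also owning Luis Moreau's interest in Quarry Services GmbH, giving 11% + 66% = 77%.
By sibling attribution (R2), Niko Moreau is treated as also owning Luis Moreau's interest in Orion Foods Inc, giving 13% + 69% = 82%.
Chain via Redpoint Energy Co. (R1): 89% × 15% = 13.35% of Halcyon Shipping BV.
Chain via Quarry Services GmbH (R1): 77% × 31% = 23.87% of Halcyon Shipping BV.
Chain via Orion Foods Inc. (R1): 82% × 19% = 15.58% of Halcyon Shipping BV.
Direct interest in Halcyon Shipping BV: 7%.
Aggregating (R3): 13.35% + 23.87% + 15.58% + 7% = 59.8%.

59.8%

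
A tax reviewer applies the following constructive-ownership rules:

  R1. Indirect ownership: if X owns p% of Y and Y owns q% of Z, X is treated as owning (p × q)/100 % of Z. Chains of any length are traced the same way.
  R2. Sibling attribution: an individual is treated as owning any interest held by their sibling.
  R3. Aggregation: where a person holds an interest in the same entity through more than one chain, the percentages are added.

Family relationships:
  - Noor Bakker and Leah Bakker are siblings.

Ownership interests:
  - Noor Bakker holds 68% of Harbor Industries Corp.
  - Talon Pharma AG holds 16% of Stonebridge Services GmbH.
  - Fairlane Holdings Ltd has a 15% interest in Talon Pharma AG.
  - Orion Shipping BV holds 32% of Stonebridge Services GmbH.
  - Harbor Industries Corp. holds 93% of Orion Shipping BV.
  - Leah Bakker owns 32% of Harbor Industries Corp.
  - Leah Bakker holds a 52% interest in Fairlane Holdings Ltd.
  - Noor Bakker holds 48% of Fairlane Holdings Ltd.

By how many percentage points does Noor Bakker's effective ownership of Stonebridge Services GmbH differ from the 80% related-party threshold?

47.84

By sibling attribution (R2), Noor Bakker is treated as also owning Leah Bakker's interest in Fairlane Holdings Ltd, giving 48% + 52% = 100%.
By sibling attribution (R2), Noor Bakker is treated as also owning Leah Bakker's interest in Harbor Industries Corp, giving 68% + 32% = 100%.
Chain via Fairlane Holdings Ltd → Talon Pharma AG (R1): 100% × 15% × 16% = 2.4% of Stonebridge Services GmbH.
Chain via Harbor Industries Corp. → Orion Shipping BV (R1): 100% × 93% × 32% = 29.76% of Stonebridge Services GmbH.
Aggregating (R3): 2.4% + 29.76% = 32.16%.
32.16% falls short of the 80% threshold by 47.84 percentage points.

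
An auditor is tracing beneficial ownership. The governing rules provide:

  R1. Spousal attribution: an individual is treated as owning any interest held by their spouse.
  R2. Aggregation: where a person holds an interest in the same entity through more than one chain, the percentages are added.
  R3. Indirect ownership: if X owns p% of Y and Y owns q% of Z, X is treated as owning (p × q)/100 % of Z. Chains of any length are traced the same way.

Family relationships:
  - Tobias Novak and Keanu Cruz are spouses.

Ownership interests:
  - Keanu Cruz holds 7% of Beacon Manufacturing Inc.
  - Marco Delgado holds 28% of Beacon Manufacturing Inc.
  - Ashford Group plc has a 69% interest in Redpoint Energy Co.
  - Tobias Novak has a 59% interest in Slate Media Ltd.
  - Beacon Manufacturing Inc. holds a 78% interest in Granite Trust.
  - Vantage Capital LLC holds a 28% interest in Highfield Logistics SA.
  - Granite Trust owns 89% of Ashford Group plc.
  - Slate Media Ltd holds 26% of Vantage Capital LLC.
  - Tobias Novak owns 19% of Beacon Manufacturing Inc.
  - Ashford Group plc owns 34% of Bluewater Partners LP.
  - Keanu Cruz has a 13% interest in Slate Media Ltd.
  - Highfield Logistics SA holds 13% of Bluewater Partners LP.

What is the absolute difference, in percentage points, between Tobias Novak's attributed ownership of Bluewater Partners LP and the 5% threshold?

By spousal attribution (R1), Tobias Novak is treated as also owning Keanu Cruz's interest in Slate Media Ltd, giving 59% + 13% = 72%.
By spousal attribution (R1), Tobias Novak is treated as also owning Keanu Cruz's interest in Beacon Manufacturing Inc, giving 19% + 7% = 26%.
Chain via Slate Media Ltd → Vantage Capital LLC → Highfield Logistics SA (R3): 72% × 26% × 28% × 13% = 0.681408% of Bluewater Partners LP.
Chain via Beacon Manufacturing Inc. → Granite Trust → Ashford Group plc (R3): 26% × 78% × 89% × 34% = 6.136728% of Bluewater Partners LP.
Aggregating (R2): 0.681408% + 6.136728% = 6.818136%.
6.818136% exceeds the 5% threshold by 1.818136 percentage points.

1.818136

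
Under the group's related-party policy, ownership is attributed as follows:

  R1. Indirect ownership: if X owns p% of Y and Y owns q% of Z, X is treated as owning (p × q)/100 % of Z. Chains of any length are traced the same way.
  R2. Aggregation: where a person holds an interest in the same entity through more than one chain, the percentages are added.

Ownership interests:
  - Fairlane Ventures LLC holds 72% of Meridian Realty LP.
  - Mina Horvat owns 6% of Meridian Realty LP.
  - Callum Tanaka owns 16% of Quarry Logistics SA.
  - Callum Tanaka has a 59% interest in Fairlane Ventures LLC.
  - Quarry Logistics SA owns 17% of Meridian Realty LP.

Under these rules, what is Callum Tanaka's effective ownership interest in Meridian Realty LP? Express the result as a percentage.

Chain via Fairlane Ventures LLC (R1): 59% × 72% = 42.48% of Meridian Realty LP.
Chain via Quarry Logistics SA (R1): 16% × 17% = 2.72% of Meridian Realty LP.
Aggregating (R2): 42.48% + 2.72% = 45.2%.

45.2%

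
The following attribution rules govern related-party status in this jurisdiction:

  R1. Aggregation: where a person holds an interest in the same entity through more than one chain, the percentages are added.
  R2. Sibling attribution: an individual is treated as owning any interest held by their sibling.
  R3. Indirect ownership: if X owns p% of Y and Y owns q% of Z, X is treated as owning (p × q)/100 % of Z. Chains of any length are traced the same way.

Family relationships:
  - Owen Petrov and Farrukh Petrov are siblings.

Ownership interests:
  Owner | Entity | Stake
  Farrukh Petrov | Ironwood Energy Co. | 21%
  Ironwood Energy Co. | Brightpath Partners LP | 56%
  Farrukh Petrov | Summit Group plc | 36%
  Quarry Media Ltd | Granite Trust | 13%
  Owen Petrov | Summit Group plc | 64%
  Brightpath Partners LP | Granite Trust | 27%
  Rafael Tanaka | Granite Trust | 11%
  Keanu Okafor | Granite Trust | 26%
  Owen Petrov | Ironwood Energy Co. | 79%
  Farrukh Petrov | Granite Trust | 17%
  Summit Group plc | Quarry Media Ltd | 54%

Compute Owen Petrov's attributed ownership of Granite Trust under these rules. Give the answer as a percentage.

By sibling attribution (R2), Owen Petrov is treated as also owning Farrukh Petrov's interest in Ironwood Energy Co, giving 79% + 21% = 100%.
By sibling attribution (R2), Owen Petrov is treated as also owning Farrukh Petrov's interest in Summit Group plc, giving 64% + 36% = 100%.
By sibling attribution (R2), Owen Petrov is treated as owning Farrukh Petrov's 17% interest in Granite Trust.
Chain via Ironwood Energy Co. → Brightpath Partners LP (R3): 100% × 56% × 27% = 15.12% of Granite Trust.
Chain via Summit Group plc → Quarry Media Ltd (R3): 100% × 54% × 13% = 7.02% of Granite Trust.
Direct interest in Granite Trust: 17%.
Aggregating (R1): 15.12% + 7.02% + 17% = 39.14%.

39.14%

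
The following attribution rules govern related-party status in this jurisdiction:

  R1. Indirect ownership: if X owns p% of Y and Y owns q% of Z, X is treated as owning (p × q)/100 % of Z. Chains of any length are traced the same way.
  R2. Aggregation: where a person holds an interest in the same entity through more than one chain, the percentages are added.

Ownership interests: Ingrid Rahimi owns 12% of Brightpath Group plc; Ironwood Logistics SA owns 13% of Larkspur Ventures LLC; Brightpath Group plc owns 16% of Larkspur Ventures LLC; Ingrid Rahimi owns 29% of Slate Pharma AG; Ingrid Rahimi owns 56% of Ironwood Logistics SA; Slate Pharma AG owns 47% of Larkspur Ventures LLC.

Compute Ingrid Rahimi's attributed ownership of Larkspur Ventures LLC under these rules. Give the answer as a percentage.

22.83%

Chain via Slate Pharma AG (R1): 29% × 47% = 13.63% of Larkspur Ventures LLC.
Chain via Ironwood Logistics SA (R1): 56% × 13% = 7.28% of Larkspur Ventures LLC.
Chain via Brightpath Group plc (R1): 12% × 16% = 1.92% of Larkspur Ventures LLC.
Aggregating (R2): 13.63% + 7.28% + 1.92% = 22.83%.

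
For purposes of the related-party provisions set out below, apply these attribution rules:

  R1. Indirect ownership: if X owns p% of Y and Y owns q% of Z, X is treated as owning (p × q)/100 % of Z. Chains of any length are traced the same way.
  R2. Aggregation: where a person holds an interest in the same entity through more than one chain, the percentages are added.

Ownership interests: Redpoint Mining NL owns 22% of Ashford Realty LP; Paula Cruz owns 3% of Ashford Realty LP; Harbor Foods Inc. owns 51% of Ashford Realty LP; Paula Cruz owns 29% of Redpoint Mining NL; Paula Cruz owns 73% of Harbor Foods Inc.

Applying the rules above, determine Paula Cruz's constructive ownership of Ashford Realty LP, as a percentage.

46.61%

Chain via Redpoint Mining NL (R1): 29% × 22% = 6.38% of Ashford Realty LP.
Chain via Harbor Foods Inc. (R1): 73% × 51% = 37.23% of Ashford Realty LP.
Direct interest in Ashford Realty LP: 3%.
Aggregating (R2): 6.38% + 37.23% + 3% = 46.61%.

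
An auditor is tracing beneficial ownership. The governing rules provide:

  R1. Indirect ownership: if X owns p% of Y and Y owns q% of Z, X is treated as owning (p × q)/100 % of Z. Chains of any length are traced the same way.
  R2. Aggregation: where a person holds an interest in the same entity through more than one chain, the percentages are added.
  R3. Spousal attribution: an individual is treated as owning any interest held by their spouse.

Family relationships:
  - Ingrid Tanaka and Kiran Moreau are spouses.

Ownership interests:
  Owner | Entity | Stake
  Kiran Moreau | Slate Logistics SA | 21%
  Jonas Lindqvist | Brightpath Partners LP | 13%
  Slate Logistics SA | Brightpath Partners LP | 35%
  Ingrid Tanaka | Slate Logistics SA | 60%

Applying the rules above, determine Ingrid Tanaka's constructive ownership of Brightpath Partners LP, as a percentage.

28.35%

By spousal attribution (R3), Ingrid Tanaka is treated as also owning Kiran Moreau's interest in Slate Logistics SA, giving 60% + 21% = 81%.
Chain via Slate Logistics SA (R1): 81% × 35% = 28.35% of Brightpath Partners LP.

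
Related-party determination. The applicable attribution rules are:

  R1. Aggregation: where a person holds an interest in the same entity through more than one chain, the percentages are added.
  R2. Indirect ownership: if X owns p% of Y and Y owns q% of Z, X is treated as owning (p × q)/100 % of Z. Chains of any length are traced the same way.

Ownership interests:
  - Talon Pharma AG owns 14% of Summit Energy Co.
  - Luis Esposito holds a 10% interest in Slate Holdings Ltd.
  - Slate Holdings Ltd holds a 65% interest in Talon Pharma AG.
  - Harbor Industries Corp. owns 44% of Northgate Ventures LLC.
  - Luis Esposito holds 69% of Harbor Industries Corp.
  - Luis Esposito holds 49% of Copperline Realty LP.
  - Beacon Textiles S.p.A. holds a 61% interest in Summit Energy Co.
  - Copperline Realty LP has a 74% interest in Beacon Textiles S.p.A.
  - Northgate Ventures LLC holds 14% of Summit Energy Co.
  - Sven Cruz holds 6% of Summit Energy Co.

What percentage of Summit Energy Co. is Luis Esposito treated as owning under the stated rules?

27.279%

Chain via Harbor Industries Corp. → Northgate Ventures LLC (R2): 69% × 44% × 14% = 4.2504% of Summit Energy Co.
Chain via Slate Holdings Ltd → Talon Pharma AG (R2): 10% × 65% × 14% = 0.91% of Summit Energy Co.
Chain via Copperline Realty LP → Beacon Textiles S.p.A. (R2): 49% × 74% × 61% = 22.1186% of Summit Energy Co.
Aggregating (R1): 4.2504% + 0.91% + 22.1186% = 27.279%.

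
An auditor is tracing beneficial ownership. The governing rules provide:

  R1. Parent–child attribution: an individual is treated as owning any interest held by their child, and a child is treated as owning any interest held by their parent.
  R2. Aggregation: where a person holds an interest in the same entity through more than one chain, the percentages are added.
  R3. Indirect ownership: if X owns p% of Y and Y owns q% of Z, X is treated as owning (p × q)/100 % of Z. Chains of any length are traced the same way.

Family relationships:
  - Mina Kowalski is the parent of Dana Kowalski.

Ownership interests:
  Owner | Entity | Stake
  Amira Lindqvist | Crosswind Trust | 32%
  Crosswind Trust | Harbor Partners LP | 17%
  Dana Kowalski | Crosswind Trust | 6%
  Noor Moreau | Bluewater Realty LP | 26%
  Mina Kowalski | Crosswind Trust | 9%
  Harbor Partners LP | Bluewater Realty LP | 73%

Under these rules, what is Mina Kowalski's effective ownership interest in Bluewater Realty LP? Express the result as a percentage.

By parent–child attribution (R1), Mina Kowalski is treated as also owning Dana Kowalski's interest in Crosswind Trust, giving 9% + 6% = 15%.
Chain via Crosswind Trust → Harbor Partners LP (R3): 15% × 17% × 73% = 1.8615% of Bluewater Realty LP.

1.8615%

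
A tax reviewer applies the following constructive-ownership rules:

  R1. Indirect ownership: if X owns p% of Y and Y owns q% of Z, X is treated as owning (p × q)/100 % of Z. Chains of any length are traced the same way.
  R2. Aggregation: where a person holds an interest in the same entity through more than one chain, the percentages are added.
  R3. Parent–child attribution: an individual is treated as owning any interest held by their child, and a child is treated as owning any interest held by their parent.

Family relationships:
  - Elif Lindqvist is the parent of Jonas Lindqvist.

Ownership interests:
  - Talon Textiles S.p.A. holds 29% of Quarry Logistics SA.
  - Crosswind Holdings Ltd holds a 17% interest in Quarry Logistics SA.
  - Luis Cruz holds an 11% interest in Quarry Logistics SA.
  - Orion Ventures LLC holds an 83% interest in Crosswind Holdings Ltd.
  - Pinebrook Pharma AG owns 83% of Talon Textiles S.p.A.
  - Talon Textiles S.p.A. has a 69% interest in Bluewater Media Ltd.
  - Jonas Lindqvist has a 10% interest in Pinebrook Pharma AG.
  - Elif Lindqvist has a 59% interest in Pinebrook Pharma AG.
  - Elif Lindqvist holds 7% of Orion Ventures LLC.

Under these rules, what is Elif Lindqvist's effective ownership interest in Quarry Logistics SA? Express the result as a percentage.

By parent–child attribution (R3), Elif Lindqvist is treated as also owning Jonas Lindqvist's interest in Pinebrook Pharma AG, giving 59% + 10% = 69%.
Chain via Orion Ventures LLC → Crosswind Holdings Ltd (R1): 7% × 83% × 17% = 0.9877% of Quarry Logistics SA.
Chain via Pinebrook Pharma AG → Talon Textiles S.p.A. (R1): 69% × 83% × 29% = 16.6083% of Quarry Logistics SA.
Aggregating (R2): 0.9877% + 16.6083% = 17.596%.

17.596%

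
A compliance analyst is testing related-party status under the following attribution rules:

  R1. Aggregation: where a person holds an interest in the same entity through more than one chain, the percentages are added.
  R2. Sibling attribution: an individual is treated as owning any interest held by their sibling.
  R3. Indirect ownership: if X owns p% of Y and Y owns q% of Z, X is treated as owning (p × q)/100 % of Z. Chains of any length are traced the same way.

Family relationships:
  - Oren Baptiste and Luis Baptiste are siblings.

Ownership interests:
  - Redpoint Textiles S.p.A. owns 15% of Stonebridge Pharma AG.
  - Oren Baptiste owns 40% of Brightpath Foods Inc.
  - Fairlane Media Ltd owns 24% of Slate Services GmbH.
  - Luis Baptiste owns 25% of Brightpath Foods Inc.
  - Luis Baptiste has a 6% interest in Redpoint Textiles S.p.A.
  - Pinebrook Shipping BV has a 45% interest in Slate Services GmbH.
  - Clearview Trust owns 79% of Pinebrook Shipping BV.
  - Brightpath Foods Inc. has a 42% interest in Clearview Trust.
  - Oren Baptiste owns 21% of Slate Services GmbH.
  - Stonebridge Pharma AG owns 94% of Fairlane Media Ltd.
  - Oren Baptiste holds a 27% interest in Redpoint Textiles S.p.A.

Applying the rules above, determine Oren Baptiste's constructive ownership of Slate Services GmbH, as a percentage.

31.82187%

By sibling attribution (R2), Oren Baptiste is treated as also owning Luis Baptiste's interest in Redpoint Textiles S.p.A, giving 27% + 6% = 33%.
By sibling attribution (R2), Oren Baptiste is treated as also owning Luis Baptiste's interest in Brightpath Foods Inc, giving 40% + 25% = 65%.
Chain via Redpoint Textiles S.p.A. → Stonebridge Pharma AG → Fairlane Media Ltd (R3): 33% × 15% × 94% × 24% = 1.11672% of Slate Services GmbH.
Chain via Brightpath Foods Inc. → Clearview Trust → Pinebrook Shipping BV (R3): 65% × 42% × 79% × 45% = 9.70515% of Slate Services GmbH.
Direct interest in Slate Services GmbH: 21%.
Aggregating (R1): 1.11672% + 9.70515% + 21% = 31.82187%.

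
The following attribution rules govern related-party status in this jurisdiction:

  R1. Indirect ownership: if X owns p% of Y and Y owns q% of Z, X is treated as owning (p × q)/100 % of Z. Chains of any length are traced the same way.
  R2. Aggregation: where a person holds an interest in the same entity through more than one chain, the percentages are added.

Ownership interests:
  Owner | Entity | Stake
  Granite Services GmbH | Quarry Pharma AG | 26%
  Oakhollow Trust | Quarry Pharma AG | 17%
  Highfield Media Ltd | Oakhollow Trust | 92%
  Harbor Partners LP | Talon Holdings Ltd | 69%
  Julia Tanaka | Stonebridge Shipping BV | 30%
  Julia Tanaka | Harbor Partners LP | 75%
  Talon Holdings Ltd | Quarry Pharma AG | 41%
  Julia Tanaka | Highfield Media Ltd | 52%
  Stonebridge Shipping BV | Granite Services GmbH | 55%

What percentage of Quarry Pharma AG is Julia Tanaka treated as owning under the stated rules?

Chain via Highfield Media Ltd → Oakhollow Trust (R1): 52% × 92% × 17% = 8.1328% of Quarry Pharma AG.
Chain via Stonebridge Shipping BV → Granite Services GmbH (R1): 30% × 55% × 26% = 4.29% of Quarry Pharma AG.
Chain via Harbor Partners LP → Talon Holdings Ltd (R1): 75% × 69% × 41% = 21.2175% of Quarry Pharma AG.
Aggregating (R2): 8.1328% + 4.29% + 21.2175% = 33.6403%.

33.6403%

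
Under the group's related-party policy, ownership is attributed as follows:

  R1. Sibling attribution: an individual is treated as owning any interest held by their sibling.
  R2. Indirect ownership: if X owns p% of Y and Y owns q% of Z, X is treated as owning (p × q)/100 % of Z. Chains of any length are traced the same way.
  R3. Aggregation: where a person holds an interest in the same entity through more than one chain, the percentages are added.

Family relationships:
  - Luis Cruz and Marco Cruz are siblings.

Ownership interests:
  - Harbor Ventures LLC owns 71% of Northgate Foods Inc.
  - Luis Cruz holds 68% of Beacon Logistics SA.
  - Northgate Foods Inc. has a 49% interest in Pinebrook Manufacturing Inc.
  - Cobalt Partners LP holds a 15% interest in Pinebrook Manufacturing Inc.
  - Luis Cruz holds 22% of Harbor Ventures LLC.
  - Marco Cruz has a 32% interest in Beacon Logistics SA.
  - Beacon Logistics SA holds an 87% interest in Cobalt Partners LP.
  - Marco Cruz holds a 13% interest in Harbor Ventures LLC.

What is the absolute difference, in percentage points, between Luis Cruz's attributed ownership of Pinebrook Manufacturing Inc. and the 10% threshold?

By sibling attribution (R1), Luis Cruz is treated as also owning Marco Cruz's interest in Harbor Ventures LLC, giving 22% + 13% = 35%.
By sibling attribution (R1), Luis Cruz is treated as also owning Marco Cruz's interest in Beacon Logistics SA, giving 68% + 32% = 100%.
Chain via Harbor Ventures LLC → Northgate Foods Inc. (R2): 35% × 71% × 49% = 12.1765% of Pinebrook Manufacturing Inc.
Chain via Beacon Logistics SA → Cobalt Partners LP (R2): 100% × 87% × 15% = 13.05% of Pinebrook Manufacturing Inc.
Aggregating (R3): 12.1765% + 13.05% = 25.2265%.
25.2265% exceeds the 10% threshold by 15.2265 percentage points.

15.2265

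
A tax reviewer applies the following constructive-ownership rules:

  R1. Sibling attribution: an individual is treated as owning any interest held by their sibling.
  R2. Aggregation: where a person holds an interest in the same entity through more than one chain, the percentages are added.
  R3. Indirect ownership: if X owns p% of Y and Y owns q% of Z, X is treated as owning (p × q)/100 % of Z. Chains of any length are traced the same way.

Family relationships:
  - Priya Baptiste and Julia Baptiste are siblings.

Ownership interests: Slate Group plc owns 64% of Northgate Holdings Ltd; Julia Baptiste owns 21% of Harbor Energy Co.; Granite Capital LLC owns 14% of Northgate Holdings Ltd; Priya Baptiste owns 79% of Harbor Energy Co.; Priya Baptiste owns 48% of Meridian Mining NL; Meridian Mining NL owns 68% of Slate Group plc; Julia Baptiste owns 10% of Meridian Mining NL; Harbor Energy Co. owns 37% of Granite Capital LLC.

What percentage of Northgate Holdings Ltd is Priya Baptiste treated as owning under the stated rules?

By sibling attribution (R1), Priya Baptiste is treated as also owning Julia Baptiste's interest in Meridian Mining NL, giving 48% + 10% = 58%.
By sibling attribution (R1), Priya Baptiste is treated as also owning Julia Baptiste's interest in Harbor Energy Co, giving 79% + 21% = 100%.
Chain via Meridian Mining NL → Slate Group plc (R3): 58% × 68% × 64% = 25.2416% of Northgate Holdings Ltd.
Chain via Harbor Energy Co. → Granite Capital LLC (R3): 100% × 37% × 14% = 5.18% of Northgate Holdings Ltd.
Aggregating (R2): 25.2416% + 5.18% = 30.4216%.

30.4216%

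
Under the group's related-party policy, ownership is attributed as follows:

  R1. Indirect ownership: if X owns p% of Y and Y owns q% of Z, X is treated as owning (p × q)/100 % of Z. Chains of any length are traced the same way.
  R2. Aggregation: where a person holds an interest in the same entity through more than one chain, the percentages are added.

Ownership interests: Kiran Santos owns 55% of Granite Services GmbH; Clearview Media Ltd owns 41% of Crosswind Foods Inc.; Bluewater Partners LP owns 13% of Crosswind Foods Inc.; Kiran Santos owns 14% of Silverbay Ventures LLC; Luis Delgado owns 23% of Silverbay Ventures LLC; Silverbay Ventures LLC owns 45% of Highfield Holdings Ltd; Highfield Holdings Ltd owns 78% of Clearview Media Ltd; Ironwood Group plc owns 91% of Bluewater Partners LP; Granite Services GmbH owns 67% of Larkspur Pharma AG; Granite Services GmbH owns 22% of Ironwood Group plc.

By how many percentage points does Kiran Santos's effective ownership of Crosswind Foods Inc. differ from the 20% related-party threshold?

Chain via Silverbay Ventures LLC → Highfield Holdings Ltd → Clearview Media Ltd (R1): 14% × 45% × 78% × 41% = 2.01474% of Crosswind Foods Inc.
Chain via Granite Services GmbH → Ironwood Group plc → Bluewater Partners LP (R1): 55% × 22% × 91% × 13% = 1.43143% of Crosswind Foods Inc.
Aggregating (R2): 2.01474% + 1.43143% = 3.44617%.
3.44617% falls short of the 20% threshold by 16.55383 percentage points.

16.55383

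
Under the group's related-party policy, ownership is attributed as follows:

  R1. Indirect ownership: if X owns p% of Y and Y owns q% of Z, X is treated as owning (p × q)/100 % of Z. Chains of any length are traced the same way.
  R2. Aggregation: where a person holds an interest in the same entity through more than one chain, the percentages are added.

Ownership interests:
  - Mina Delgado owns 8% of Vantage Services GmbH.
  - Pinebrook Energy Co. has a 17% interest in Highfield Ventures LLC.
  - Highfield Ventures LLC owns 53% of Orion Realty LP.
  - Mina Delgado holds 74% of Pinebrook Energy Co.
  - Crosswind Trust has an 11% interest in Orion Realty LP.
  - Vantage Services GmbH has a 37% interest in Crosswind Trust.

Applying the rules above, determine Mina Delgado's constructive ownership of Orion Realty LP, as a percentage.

6.993%

Chain via Pinebrook Energy Co. → Highfield Ventures LLC (R1): 74% × 17% × 53% = 6.6674% of Orion Realty LP.
Chain via Vantage Services GmbH → Crosswind Trust (R1): 8% × 37% × 11% = 0.3256% of Orion Realty LP.
Aggregating (R2): 6.6674% + 0.3256% = 6.993%.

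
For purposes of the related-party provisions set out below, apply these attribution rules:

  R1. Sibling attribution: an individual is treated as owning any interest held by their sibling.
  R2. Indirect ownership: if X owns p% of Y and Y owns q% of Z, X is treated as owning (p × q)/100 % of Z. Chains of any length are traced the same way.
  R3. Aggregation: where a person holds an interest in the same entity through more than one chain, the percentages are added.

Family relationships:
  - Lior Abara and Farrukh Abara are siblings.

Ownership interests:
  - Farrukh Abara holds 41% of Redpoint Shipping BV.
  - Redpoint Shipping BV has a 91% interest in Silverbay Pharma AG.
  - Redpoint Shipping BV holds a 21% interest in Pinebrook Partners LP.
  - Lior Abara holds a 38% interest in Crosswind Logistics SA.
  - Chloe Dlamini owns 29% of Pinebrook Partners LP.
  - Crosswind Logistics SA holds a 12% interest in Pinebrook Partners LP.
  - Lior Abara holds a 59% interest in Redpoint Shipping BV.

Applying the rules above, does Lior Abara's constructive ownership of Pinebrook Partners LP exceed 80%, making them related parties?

By sibling attribution (R1), Lior Abara is treated as also owning Farrukh Abara's interest in Redpoint Shipping BV, giving 59% + 41% = 100%.
Chain via Redpoint Shipping BV (R2): 100% × 21% = 21% of Pinebrook Partners LP.
Chain via Crosswind Logistics SA (R2): 38% × 12% = 4.56% of Pinebrook Partners LP.
Aggregating (R3): 21% + 4.56% = 25.56%.
25.56% does not exceed the 80% threshold, so Lior is not a related party to Pinebrook Partners LP.

No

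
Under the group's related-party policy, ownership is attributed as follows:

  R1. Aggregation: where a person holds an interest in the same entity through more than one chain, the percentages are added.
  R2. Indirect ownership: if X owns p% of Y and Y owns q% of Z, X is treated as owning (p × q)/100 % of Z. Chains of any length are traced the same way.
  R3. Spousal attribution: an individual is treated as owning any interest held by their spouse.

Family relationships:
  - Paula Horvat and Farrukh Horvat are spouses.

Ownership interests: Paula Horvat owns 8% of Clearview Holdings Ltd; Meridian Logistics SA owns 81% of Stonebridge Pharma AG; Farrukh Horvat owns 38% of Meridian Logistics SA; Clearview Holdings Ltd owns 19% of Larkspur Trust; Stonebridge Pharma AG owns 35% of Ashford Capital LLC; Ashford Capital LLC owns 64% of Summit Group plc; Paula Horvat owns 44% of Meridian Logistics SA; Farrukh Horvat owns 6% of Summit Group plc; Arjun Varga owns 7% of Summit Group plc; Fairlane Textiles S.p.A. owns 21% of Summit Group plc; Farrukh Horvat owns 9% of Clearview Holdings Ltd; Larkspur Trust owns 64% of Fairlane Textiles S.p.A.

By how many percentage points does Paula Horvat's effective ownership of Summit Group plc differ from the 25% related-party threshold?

3.687808

By spousal attribution (R3), Paula Horvat is treated as also owning Farrukh Horvat's interest in Clearview Holdings Ltd, giving 8% + 9% = 17%.
By spousal attribution (R3), Paula Horvat is treated as also owning Farrukh Horvat's interest in Meridian Logistics SA, giving 44% + 38% = 82%.
By spousal attribution (R3), Paula Horvat is treated as owning Farrukh Horvat's 6% interest in Summit Group plc.
Chain via Clearview Holdings Ltd → Larkspur Trust → Fairlane Textiles S.p.A. (R2): 17% × 19% × 64% × 21% = 0.434112% of Summit Group plc.
Chain via Meridian Logistics SA → Stonebridge Pharma AG → Ashford Capital LLC (R2): 82% × 81% × 35% × 64% = 14.87808% of Summit Group plc.
Direct interest in Summit Group plc: 6%.
Aggregating (R1): 0.434112% + 14.87808% + 6% = 21.312192%.
21.312192% falls short of the 25% threshold by 3.687808 percentage points.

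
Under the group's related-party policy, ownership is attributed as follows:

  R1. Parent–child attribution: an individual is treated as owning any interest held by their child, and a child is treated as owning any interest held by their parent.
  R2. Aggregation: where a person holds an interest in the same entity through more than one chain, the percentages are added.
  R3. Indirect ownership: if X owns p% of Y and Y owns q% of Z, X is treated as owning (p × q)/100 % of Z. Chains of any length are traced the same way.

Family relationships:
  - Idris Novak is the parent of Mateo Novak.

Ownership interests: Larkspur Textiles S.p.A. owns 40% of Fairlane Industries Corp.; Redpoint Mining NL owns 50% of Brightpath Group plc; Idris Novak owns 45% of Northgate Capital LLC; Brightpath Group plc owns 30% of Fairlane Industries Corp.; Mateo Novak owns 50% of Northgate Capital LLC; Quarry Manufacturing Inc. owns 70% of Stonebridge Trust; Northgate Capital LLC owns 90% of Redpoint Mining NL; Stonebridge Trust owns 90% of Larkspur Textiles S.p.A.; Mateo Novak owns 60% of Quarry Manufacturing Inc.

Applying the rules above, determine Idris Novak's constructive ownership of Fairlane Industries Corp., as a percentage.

By parent–child attribution (R1), Idris Novak is treated as also owning Mateo Novak's interest in Northgate Capital LLC, giving 45% + 50% = 95%.
By parent–child attribution (R1), Idris Novak is treated as owning Mateo Novak's 60% interest in Quarry Manufacturing Inc.
Chain via Northgate Capital LLC → Redpoint Mining NL → Brightpath Group plc (R3): 95% × 90% × 50% × 30% = 12.825% of Fairlane Industries Corp.
Chain via Quarry Manufacturing Inc. → Stonebridge Trust → Larkspur Textiles S.p.A. (R3): 60% × 70% × 90% × 40% = 15.12% of Fairlane Industries Corp.
Aggregating (R2): 12.825% + 15.12% = 27.945%.

27.945%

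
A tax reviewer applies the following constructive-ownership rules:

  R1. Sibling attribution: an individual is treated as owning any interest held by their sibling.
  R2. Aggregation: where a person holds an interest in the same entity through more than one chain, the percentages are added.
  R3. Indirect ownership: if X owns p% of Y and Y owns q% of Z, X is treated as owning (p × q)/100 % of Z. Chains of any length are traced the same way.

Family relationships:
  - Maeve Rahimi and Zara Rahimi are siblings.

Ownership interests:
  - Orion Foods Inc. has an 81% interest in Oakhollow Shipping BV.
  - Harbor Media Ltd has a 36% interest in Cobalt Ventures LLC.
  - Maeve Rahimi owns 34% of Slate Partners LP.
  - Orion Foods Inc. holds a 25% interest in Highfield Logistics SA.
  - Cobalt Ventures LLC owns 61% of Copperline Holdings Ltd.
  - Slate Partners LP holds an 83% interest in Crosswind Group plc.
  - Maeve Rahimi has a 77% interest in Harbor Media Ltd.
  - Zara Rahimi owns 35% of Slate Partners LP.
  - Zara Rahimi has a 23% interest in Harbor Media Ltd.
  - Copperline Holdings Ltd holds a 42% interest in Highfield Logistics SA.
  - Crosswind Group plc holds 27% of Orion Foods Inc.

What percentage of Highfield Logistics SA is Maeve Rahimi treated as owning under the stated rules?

13.088925%

By sibling attribution (R1), Maeve Rahimi is treated as also owning Zara Rahimi's interest in Slate Partners LP, giving 34% + 35% = 69%.
By sibling attribution (R1), Maeve Rahimi is treated as also owning Zara Rahimi's interest in Harbor Media Ltd, giving 77% + 23% = 100%.
Chain via Slate Partners LP → Crosswind Group plc → Orion Foods Inc. (R3): 69% × 83% × 27% × 25% = 3.865725% of Highfield Logistics SA.
Chain via Harbor Media Ltd → Cobalt Ventures LLC → Copperline Holdings Ltd (R3): 100% × 36% × 61% × 42% = 9.2232% of Highfield Logistics SA.
Aggregating (R2): 3.865725% + 9.2232% = 13.088925%.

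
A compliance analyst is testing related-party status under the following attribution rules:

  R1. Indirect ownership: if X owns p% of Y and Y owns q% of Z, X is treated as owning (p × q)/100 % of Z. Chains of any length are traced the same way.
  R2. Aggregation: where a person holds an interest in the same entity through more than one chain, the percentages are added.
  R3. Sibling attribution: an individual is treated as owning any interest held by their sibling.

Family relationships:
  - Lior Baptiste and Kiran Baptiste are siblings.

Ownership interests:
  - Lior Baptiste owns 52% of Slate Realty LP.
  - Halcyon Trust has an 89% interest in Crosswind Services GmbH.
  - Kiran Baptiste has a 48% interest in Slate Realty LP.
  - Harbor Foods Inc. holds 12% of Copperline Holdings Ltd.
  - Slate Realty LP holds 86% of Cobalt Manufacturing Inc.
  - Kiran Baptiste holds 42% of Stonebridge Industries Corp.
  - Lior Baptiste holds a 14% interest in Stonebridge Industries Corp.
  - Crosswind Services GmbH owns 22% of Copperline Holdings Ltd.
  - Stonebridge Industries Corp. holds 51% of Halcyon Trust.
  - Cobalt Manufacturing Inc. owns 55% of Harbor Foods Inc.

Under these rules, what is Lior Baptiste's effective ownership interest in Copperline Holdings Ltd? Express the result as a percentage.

By sibling attribution (R3), Lior Baptiste is treated as also owning Kiran Baptiste's interest in Slate Realty LP, giving 52% + 48% = 100%.
By sibling attribution (R3), Lior Baptiste is treated as also owning Kiran Baptiste's interest in Stonebridge Industries Corp, giving 14% + 42% = 56%.
Chain via Slate Realty LP → Cobalt Manufacturing Inc. → Harbor Foods Inc. (R1): 100% × 86% × 55% × 12% = 5.676% of Copperline Holdings Ltd.
Chain via Stonebridge Industries Corp. → Halcyon Trust → Crosswind Services GmbH (R1): 56% × 51% × 89% × 22% = 5.592048% of Copperline Holdings Ltd.
Aggregating (R2): 5.676% + 5.592048% = 11.268048%.

11.268048%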